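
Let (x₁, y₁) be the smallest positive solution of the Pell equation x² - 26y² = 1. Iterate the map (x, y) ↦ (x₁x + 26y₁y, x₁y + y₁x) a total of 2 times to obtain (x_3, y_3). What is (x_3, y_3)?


Step 1: Find the fundamental solution (x₁, y₁) of x² - 26y² = 1.
  Expand √26 as a continued fraction. a₀ = ⌊√26⌋ = 5; iterate m_{k+1} = d_k·a_k − m_k, d_{k+1} = (26 − m_{k+1}²)/d_k, a_{k+1} = ⌊(a₀ + m_{k+1})/d_{k+1}⌋ (starting m₀ = 0, d₀ = 1), with convergents p_k = a_k·p_{k-1} + p_{k-2}, q_k = a_k·q_{k-1} + q_{k-2} (p₋₁ = 1, q₋₁ = 0):
  k = 0: a₀ = 5; p₀/q₀ = 5/1; p₀² − 26·q₀² = 25 − 26 = -1.
  k = 1: m = 5, d = 1, a = ⌊(5 + 5)/1⌋ = 10; p/q = (10·5 + 1)/(10·1 + 0) = 51/10; p² − 26·q² = 2601 − 2600 = 1.
  The first convergent with p² − 26·q² = 1 gives the fundamental solution (x₁, y₁) = (51, 10).
Step 2: Apply the recurrence (x_{n+1}, y_{n+1}) = (x₁x_n + 26y₁y_n, x₁y_n + y₁x_n) repeatedly.
  From (x_1, y_1) = (51, 10): x_2 = 51·51 + 26·10·10 = 5201; y_2 = 51·10 + 10·51 = 1020.
  From (x_2, y_2) = (5201, 1020): x_3 = 51·5201 + 26·10·1020 = 530451; y_3 = 51·1020 + 10·5201 = 104030.
Step 3: Verify x_3² - 26·y_3² = 281378263401 - 281378263400 = 1 (should be 1). ✓

(x_1, y_1) = (51, 10); (x_3, y_3) = (530451, 104030).


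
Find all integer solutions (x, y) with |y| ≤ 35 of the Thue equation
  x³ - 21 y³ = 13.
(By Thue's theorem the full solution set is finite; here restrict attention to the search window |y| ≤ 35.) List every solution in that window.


The equation is x³ - 21y³ = 13. For fixed y, x³ = 21·y³ + 13, so a solution requires the RHS to be a perfect cube.
Strategy: iterate y from -35 to 35, compute RHS = 21·y³ + 13, and check whether it is a (positive or negative) perfect cube.
Check small values of y:
  y = 0: RHS = 13 is not a perfect cube.
  y = 1: RHS = 34 is not a perfect cube.
  y = -1: RHS = -8 = (-2)³ ⇒ x = -2 works.
  y = 2: RHS = 181 is not a perfect cube.
  y = -2: RHS = -155 is not a perfect cube.
  y = 3: RHS = 580 is not a perfect cube.
  y = -3: RHS = -554 is not a perfect cube.
Continuing, at y = -4: RHS = -1331 = (-11)³ ⇒ x = -11 works.
Searching the remaining y in |y| ≤ 35 finds no further solutions.
Collected solutions: (-2, -1), (-11, -4).

Solutions (with |y| ≤ 35): (-2, -1), (-11, -4).


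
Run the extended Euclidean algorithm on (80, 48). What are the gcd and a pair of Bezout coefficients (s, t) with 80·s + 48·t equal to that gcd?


Euclidean algorithm on (80, 48) — divide until remainder is 0:
  80 = 1 · 48 + 32
  48 = 1 · 32 + 16
  32 = 2 · 16 + 0
gcd(80, 48) = 16.
Track Bezout coefficients alongside the remainders: start with r₀ = 80 = a·1 + b·0 (s = 1, t = 0) and r₁ = 48 = a·0 + b·1 (s = 0, t = 1); each new remainder r_{k+1} = r_{k-1} − q_k·r_k inherits s_{k+1} = s_{k-1} − q_k·s_k, t_{k+1} = t_{k-1} − q_k·t_k, so r_k = a·s_k + b·t_k at every step:
  q = 1: r = 32, s = 1 − 1·0 = 1, t = 0 − 1·1 = -1  (check: 80·1 + 48·(-1) = 32)
  q = 1: r = 16, s = 0 − 1·1 = -1, t = 1 − 1·(-1) = 2  (check: 80·(-1) + 48·2 = 16)
The row with r = 16 (the gcd) gives the Bezout coefficients s = -1, t = 2.
Result: 80 · (-1) + 48 · (2) = 16.

gcd(80, 48) = 16; s = -1, t = 2 (check: 80·(-1) + 48·2 = 16).


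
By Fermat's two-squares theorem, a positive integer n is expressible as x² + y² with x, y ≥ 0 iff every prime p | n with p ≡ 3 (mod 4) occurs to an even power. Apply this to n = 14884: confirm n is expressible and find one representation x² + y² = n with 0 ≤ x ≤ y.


Step 1: Factor n = 14884 = 2^2 · 61^2.
Step 2: Check the mod-4 condition on each prime factor: 2 = 2 (special); 61 ≡ 1 (mod 4), exponent 2.
All primes ≡ 3 (mod 4) appear to even exponent (or don't appear), so by the two-squares theorem n IS expressible as a sum of two squares.
Step 3: Build a representation. Group n = k² · m with k = 2 and m = 61 · 61 = 3721 (a product of primes ≡ 1 (mod 4)); a representation of m scales to one of n via (k·x)² + (k·y)² = k²(x² + y²). Each prime p ≡ 1 (mod 4) is itself a sum of two squares; find a² by testing p − a² for a perfect square:
  61: 61 − 1² = 60, 61 − 2² = 57, 61 − 3² = 52, 61 − 4² = 45, 61 − 5² = 36 = 6² ⇒ 61 = 5² + 6².
  Combine using the Brahmagupta–Fibonacci identity (a² + b²)(c² + d²) = (ac − bd)² + (ad + bc)² = (ac + bd)² + (ad − bc)²:
  61 · 61 = 3721: from (5² + 6²)(5² + 6²), take (5·5 − 6·6, 5·6 + 6·5) = (25 − 36, 30 + 30) = (-11, 60); dropping signs (only squares matter) gives (11, 60); check 11² + 60² = 121 + 3600 = 3721 ✓.
  Scale by k = 2: (2·11, 2·60) = (22, 120).
Step 4: Order so x ≤ y and verify: 22² + 120² = 484 + 14400 = 14884 = n. ✓

n = 14884 = 22² + 120² (one valid representation with x ≤ y).


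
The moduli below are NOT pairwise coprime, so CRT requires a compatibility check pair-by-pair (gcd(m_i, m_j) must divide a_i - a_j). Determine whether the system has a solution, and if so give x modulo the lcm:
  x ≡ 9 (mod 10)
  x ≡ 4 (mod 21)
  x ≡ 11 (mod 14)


Moduli 10, 21, 14 are not pairwise coprime, so CRT works modulo lcm(m_i) when all pairwise compatibility conditions hold.
Pairwise compatibility: gcd(m_i, m_j) must divide a_i - a_j for every pair.
Merge one congruence at a time:
  Start: x ≡ 9 (mod 10).
  Combine with x ≡ 4 (mod 21): gcd(10, 21) = 1; 4 - 9 = -5, which IS divisible by 1, so compatible.
    Write x = 9 + 10·t and substitute into x ≡ 4 (mod 21): 10·t ≡ 4 − 9 = -5 (mod 21).
    Reduce coefficients mod 21: 10·t ≡ 16 (mod 21).
    The inverse of 10 mod 21 is 19 (since 10·19 = 190 = 9·21 + 1), so t ≡ 19·16 = 304 ≡ 10 (mod 21).
    Then x = 9 + 10·10 = 109, valid modulo lcm(10, 21) = 210: x ≡ 109 (mod 210).
  Combine with x ≡ 11 (mod 14): gcd(210, 14) = 14; 11 - 109 = -98, which IS divisible by 14, so compatible.
    Write x = 109 + 210·t and substitute into x ≡ 11 (mod 14): 210·t ≡ 11 − 109 = -98 (mod 14).
    Divide the congruence (and modulus) by g = 14: 15·t ≡ -7 (mod 1).
    Modulo 1 every t works; take t = 0.
    Then x = 109 + 210·0 = 109, valid modulo lcm(210, 14) = 210: x ≡ 109 (mod 210).
Verify: 109 mod 10 = 9, 109 mod 21 = 4, 109 mod 14 = 11.

x ≡ 109 (mod 210).


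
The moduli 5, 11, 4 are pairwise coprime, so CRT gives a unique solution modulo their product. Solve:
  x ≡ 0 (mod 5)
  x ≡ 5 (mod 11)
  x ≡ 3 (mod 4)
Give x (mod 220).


Moduli 5, 11, 4 are pairwise coprime; by CRT there is a unique solution modulo M = 5 · 11 · 4 = 220.
Solve pairwise, accumulating the modulus:
  Start with x ≡ 0 (mod 5).
  Combine with x ≡ 5 (mod 11): since gcd(5, 11) = 1, we get a unique residue mod 55.
    Write x = 0 + 5·t and substitute into x ≡ 5 (mod 11): 5·t ≡ 5 − 0 = 5 (mod 11).
    The inverse of 5 mod 11 is 9 (since 5·9 = 45 = 4·11 + 1), so t ≡ 9·5 = 45 ≡ 1 (mod 11).
    Then x = 0 + 5·1 = 5, valid modulo lcm(5, 11) = 55: x ≡ 5 (mod 55).
  Combine with x ≡ 3 (mod 4): since gcd(55, 4) = 1, we get a unique residue mod 220.
    Write x = 5 + 55·t and substitute into x ≡ 3 (mod 4): 55·t ≡ 3 − 5 = -2 (mod 4).
    Reduce coefficients mod 4: 3·t ≡ 2 (mod 4).
    The inverse of 3 mod 4 is 3 (since 3·3 = 9 = 2·4 + 1), so t ≡ 3·2 = 6 ≡ 2 (mod 4).
    Then x = 5 + 55·2 = 115, valid modulo lcm(55, 4) = 220: x ≡ 115 (mod 220).
Verify: 115 mod 5 = 0 ✓, 115 mod 11 = 5 ✓, 115 mod 4 = 3 ✓.

x ≡ 115 (mod 220).


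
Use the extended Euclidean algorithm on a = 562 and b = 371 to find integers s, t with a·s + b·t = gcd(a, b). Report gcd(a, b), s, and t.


Euclidean algorithm on (562, 371) — divide until remainder is 0:
  562 = 1 · 371 + 191
  371 = 1 · 191 + 180
  191 = 1 · 180 + 11
  180 = 16 · 11 + 4
  11 = 2 · 4 + 3
  4 = 1 · 3 + 1
  3 = 3 · 1 + 0
gcd(562, 371) = 1.
Track Bezout coefficients alongside the remainders: start with r₀ = 562 = a·1 + b·0 (s = 1, t = 0) and r₁ = 371 = a·0 + b·1 (s = 0, t = 1); each new remainder r_{k+1} = r_{k-1} − q_k·r_k inherits s_{k+1} = s_{k-1} − q_k·s_k, t_{k+1} = t_{k-1} − q_k·t_k, so r_k = a·s_k + b·t_k at every step:
  q = 1: r = 191, s = 1 − 1·0 = 1, t = 0 − 1·1 = -1  (check: 562·1 + 371·(-1) = 191)
  q = 1: r = 180, s = 0 − 1·1 = -1, t = 1 − 1·(-1) = 2  (check: 562·(-1) + 371·2 = 180)
  q = 1: r = 11, s = 1 − 1·(-1) = 2, t = -1 − 1·2 = -3  (check: 562·2 + 371·(-3) = 11)
  q = 16: r = 4, s = -1 − 16·2 = -33, t = 2 − 16·(-3) = 50  (check: 562·(-33) + 371·50 = 4)
  q = 2: r = 3, s = 2 − 2·(-33) = 68, t = -3 − 2·50 = -103  (check: 562·68 + 371·(-103) = 3)
  q = 1: r = 1, s = -33 − 1·68 = -101, t = 50 − 1·(-103) = 153  (check: 562·(-101) + 371·153 = 1)
The row with r = 1 (the gcd) gives the Bezout coefficients s = -101, t = 153.
Result: 562 · (-101) + 371 · (153) = 1.

gcd(562, 371) = 1; s = -101, t = 153 (check: 562·(-101) + 371·153 = 1).


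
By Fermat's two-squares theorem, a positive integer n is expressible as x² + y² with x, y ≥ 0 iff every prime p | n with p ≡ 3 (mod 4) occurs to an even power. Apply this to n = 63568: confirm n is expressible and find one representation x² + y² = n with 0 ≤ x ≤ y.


Step 1: Factor n = 63568 = 2^4 · 29 · 137.
Step 2: Check the mod-4 condition on each prime factor: 2 = 2 (special); 29 ≡ 1 (mod 4), exponent 1; 137 ≡ 1 (mod 4), exponent 1.
All primes ≡ 3 (mod 4) appear to even exponent (or don't appear), so by the two-squares theorem n IS expressible as a sum of two squares.
Step 3: Build a representation. Group n = k² · m with k = 4 and m = 29 · 137 = 3973 (a product of primes ≡ 1 (mod 4)); a representation of m scales to one of n via (k·x)² + (k·y)² = k²(x² + y²). Each prime p ≡ 1 (mod 4) is itself a sum of two squares; find a² by testing p − a² for a perfect square:
  29: 29 − 1² = 28, 29 − 2² = 25 = 5² ⇒ 29 = 2² + 5².
  137: 137 − 1² = 136, 137 − 2² = 133, 137 − 3² = 128, 137 − 4² = 121 = 11² ⇒ 137 = 4² + 11².
  Combine using the Brahmagupta–Fibonacci identity (a² + b²)(c² + d²) = (ac − bd)² + (ad + bc)² = (ac + bd)² + (ad − bc)²:
  29 · 137 = 3973: from (2² + 5²)(4² + 11²), take (2·4 − 5·11, 2·11 + 5·4) = (8 − 55, 22 + 20) = (-47, 42); dropping signs (only squares matter) gives (47, 42); check 47² + 42² = 2209 + 1764 = 3973 ✓.
  Scale by k = 4: (4·47, 4·42) = (188, 168).
Step 4: Order so x ≤ y and verify: 168² + 188² = 28224 + 35344 = 63568 = n. ✓

n = 63568 = 168² + 188² (one valid representation with x ≤ y).


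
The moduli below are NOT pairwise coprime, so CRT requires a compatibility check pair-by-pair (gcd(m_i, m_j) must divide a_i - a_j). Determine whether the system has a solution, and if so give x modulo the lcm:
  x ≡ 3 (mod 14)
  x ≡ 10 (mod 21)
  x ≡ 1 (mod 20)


Moduli 14, 21, 20 are not pairwise coprime, so CRT works modulo lcm(m_i) when all pairwise compatibility conditions hold.
Pairwise compatibility: gcd(m_i, m_j) must divide a_i - a_j for every pair.
Merge one congruence at a time:
  Start: x ≡ 3 (mod 14).
  Combine with x ≡ 10 (mod 21): gcd(14, 21) = 7; 10 - 3 = 7, which IS divisible by 7, so compatible.
    Write x = 3 + 14·t and substitute into x ≡ 10 (mod 21): 14·t ≡ 10 − 3 = 7 (mod 21).
    Divide the congruence (and modulus) by g = 7: 2·t ≡ 1 (mod 3).
    The inverse of 2 mod 3 is 2 (since 2·2 = 4 = 1·3 + 1), so t ≡ 2·1 = 2 ≡ 2 (mod 3).
    Then x = 3 + 14·2 = 31, valid modulo lcm(14, 21) = 42: x ≡ 31 (mod 42).
  Combine with x ≡ 1 (mod 20): gcd(42, 20) = 2; 1 - 31 = -30, which IS divisible by 2, so compatible.
    Write x = 31 + 42·t and substitute into x ≡ 1 (mod 20): 42·t ≡ 1 − 31 = -30 (mod 20).
    Divide the congruence (and modulus) by g = 2: 21·t ≡ -15 (mod 10).
    Reduce coefficients mod 10: 1·t ≡ 5 (mod 10).
    So t ≡ 5 (mod 10).
    Then x = 31 + 42·5 = 241, valid modulo lcm(42, 20) = 420: x ≡ 241 (mod 420).
Verify: 241 mod 14 = 3, 241 mod 21 = 10, 241 mod 20 = 1.

x ≡ 241 (mod 420).


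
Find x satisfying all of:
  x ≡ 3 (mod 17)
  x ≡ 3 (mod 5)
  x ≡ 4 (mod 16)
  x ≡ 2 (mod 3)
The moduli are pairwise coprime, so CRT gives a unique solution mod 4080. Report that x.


Product of moduli M = 17 · 5 · 16 · 3 = 4080.
Merge one congruence at a time:
  Start: x ≡ 3 (mod 17).
  Combine with x ≡ 3 (mod 5); new modulus lcm = 85.
    Write x = 3 + 17·t and substitute into x ≡ 3 (mod 5): 17·t ≡ 3 − 3 = 0 (mod 5).
    Reduce coefficients mod 5: 2·t ≡ 0 (mod 5).
    The inverse of 2 mod 5 is 3 (since 2·3 = 6 = 1·5 + 1), so t ≡ 3·0 = 0 ≡ 0 (mod 5).
    Then x = 3 + 17·0 = 3, valid modulo lcm(17, 5) = 85: x ≡ 3 (mod 85).
  Combine with x ≡ 4 (mod 16); new modulus lcm = 1360.
    Write x = 3 + 85·t and substitute into x ≡ 4 (mod 16): 85·t ≡ 4 − 3 = 1 (mod 16).
    Reduce coefficients mod 16: 5·t ≡ 1 (mod 16).
    The inverse of 5 mod 16 is 13 (since 5·13 = 65 = 4·16 + 1), so t ≡ 13·1 = 13 ≡ 13 (mod 16).
    Then x = 3 + 85·13 = 1108, valid modulo lcm(85, 16) = 1360: x ≡ 1108 (mod 1360).
  Combine with x ≡ 2 (mod 3); new modulus lcm = 4080.
    Write x = 1108 + 1360·t and substitute into x ≡ 2 (mod 3): 1360·t ≡ 2 − 1108 = -1106 (mod 3).
    Reduce coefficients mod 3: 1·t ≡ 1 (mod 3).
    So t ≡ 1 (mod 3).
    Then x = 1108 + 1360·1 = 2468, valid modulo lcm(1360, 3) = 4080: x ≡ 2468 (mod 4080).
Verify against each original: 2468 mod 17 = 3, 2468 mod 5 = 3, 2468 mod 16 = 4, 2468 mod 3 = 2.

x ≡ 2468 (mod 4080).


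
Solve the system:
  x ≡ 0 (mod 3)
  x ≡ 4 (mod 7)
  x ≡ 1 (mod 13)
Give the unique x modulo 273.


Moduli 3, 7, 13 are pairwise coprime; by CRT there is a unique solution modulo M = 3 · 7 · 13 = 273.
Solve pairwise, accumulating the modulus:
  Start with x ≡ 0 (mod 3).
  Combine with x ≡ 4 (mod 7): since gcd(3, 7) = 1, we get a unique residue mod 21.
    Write x = 0 + 3·t and substitute into x ≡ 4 (mod 7): 3·t ≡ 4 − 0 = 4 (mod 7).
    The inverse of 3 mod 7 is 5 (since 3·5 = 15 = 2·7 + 1), so t ≡ 5·4 = 20 ≡ 6 (mod 7).
    Then x = 0 + 3·6 = 18, valid modulo lcm(3, 7) = 21: x ≡ 18 (mod 21).
  Combine with x ≡ 1 (mod 13): since gcd(21, 13) = 1, we get a unique residue mod 273.
    Write x = 18 + 21·t and substitute into x ≡ 1 (mod 13): 21·t ≡ 1 − 18 = -17 (mod 13).
    Reduce coefficients mod 13: 8·t ≡ 9 (mod 13).
    The inverse of 8 mod 13 is 5 (since 8·5 = 40 = 3·13 + 1), so t ≡ 5·9 = 45 ≡ 6 (mod 13).
    Then x = 18 + 21·6 = 144, valid modulo lcm(21, 13) = 273: x ≡ 144 (mod 273).
Verify: 144 mod 3 = 0 ✓, 144 mod 7 = 4 ✓, 144 mod 13 = 1 ✓.

x ≡ 144 (mod 273).


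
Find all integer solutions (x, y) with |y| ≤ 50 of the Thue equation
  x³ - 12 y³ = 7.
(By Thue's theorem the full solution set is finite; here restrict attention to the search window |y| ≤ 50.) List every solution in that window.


The equation is x³ - 12y³ = 7. For fixed y, x³ = 12·y³ + 7, so a solution requires the RHS to be a perfect cube.
Strategy: iterate y from -50 to 50, compute RHS = 12·y³ + 7, and check whether it is a (positive or negative) perfect cube.
Check small values of y:
  y = 0: RHS = 7 is not a perfect cube.
  y = 1: RHS = 19 is not a perfect cube.
  y = -1: RHS = -5 is not a perfect cube.
  y = 2: RHS = 103 is not a perfect cube.
  y = -2: RHS = -89 is not a perfect cube.
  y = 3: RHS = 331 is not a perfect cube.
  y = -3: RHS = -317 is not a perfect cube.
Continuing the search up to |y| = 50 finds no solutions either.
No (x, y) in the scanned range satisfies the equation.

No integer solutions with |y| ≤ 50.


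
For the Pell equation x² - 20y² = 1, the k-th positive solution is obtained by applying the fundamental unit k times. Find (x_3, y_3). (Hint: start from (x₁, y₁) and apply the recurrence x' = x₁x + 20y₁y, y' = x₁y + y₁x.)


Step 1: Find the fundamental solution (x₁, y₁) of x² - 20y² = 1.
  Expand √20 as a continued fraction. a₀ = ⌊√20⌋ = 4; iterate m_{k+1} = d_k·a_k − m_k, d_{k+1} = (20 − m_{k+1}²)/d_k, a_{k+1} = ⌊(a₀ + m_{k+1})/d_{k+1}⌋ (starting m₀ = 0, d₀ = 1), with convergents p_k = a_k·p_{k-1} + p_{k-2}, q_k = a_k·q_{k-1} + q_{k-2} (p₋₁ = 1, q₋₁ = 0):
  k = 0: a₀ = 4; p₀/q₀ = 4/1; p₀² − 20·q₀² = 16 − 20 = -4.
  k = 1: m = 4, d = 4, a = ⌊(4 + 4)/4⌋ = 2; p/q = (2·4 + 1)/(2·1 + 0) = 9/2; p² − 20·q² = 81 − 80 = 1.
  The first convergent with p² − 20·q² = 1 gives the fundamental solution (x₁, y₁) = (9, 2).
Step 2: Apply the recurrence (x_{n+1}, y_{n+1}) = (x₁x_n + 20y₁y_n, x₁y_n + y₁x_n) repeatedly.
  From (x_1, y_1) = (9, 2): x_2 = 9·9 + 20·2·2 = 161; y_2 = 9·2 + 2·9 = 36.
  From (x_2, y_2) = (161, 36): x_3 = 9·161 + 20·2·36 = 2889; y_3 = 9·36 + 2·161 = 646.
Step 3: Verify x_3² - 20·y_3² = 8346321 - 8346320 = 1 (should be 1). ✓

(x_1, y_1) = (9, 2); (x_3, y_3) = (2889, 646).


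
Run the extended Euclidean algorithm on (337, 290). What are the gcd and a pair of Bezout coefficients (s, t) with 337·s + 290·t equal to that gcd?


Euclidean algorithm on (337, 290) — divide until remainder is 0:
  337 = 1 · 290 + 47
  290 = 6 · 47 + 8
  47 = 5 · 8 + 7
  8 = 1 · 7 + 1
  7 = 7 · 1 + 0
gcd(337, 290) = 1.
Track Bezout coefficients alongside the remainders: start with r₀ = 337 = a·1 + b·0 (s = 1, t = 0) and r₁ = 290 = a·0 + b·1 (s = 0, t = 1); each new remainder r_{k+1} = r_{k-1} − q_k·r_k inherits s_{k+1} = s_{k-1} − q_k·s_k, t_{k+1} = t_{k-1} − q_k·t_k, so r_k = a·s_k + b·t_k at every step:
  q = 1: r = 47, s = 1 − 1·0 = 1, t = 0 − 1·1 = -1  (check: 337·1 + 290·(-1) = 47)
  q = 6: r = 8, s = 0 − 6·1 = -6, t = 1 − 6·(-1) = 7  (check: 337·(-6) + 290·7 = 8)
  q = 5: r = 7, s = 1 − 5·(-6) = 31, t = -1 − 5·7 = -36  (check: 337·31 + 290·(-36) = 7)
  q = 1: r = 1, s = -6 − 1·31 = -37, t = 7 − 1·(-36) = 43  (check: 337·(-37) + 290·43 = 1)
The row with r = 1 (the gcd) gives the Bezout coefficients s = -37, t = 43.
Result: 337 · (-37) + 290 · (43) = 1.

gcd(337, 290) = 1; s = -37, t = 43 (check: 337·(-37) + 290·43 = 1).


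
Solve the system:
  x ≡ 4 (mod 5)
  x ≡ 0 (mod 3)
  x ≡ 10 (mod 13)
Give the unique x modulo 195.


Moduli 5, 3, 13 are pairwise coprime; by CRT there is a unique solution modulo M = 5 · 3 · 13 = 195.
Solve pairwise, accumulating the modulus:
  Start with x ≡ 4 (mod 5).
  Combine with x ≡ 0 (mod 3): since gcd(5, 3) = 1, we get a unique residue mod 15.
    Write x = 4 + 5·t and substitute into x ≡ 0 (mod 3): 5·t ≡ 0 − 4 = -4 (mod 3).
    Reduce coefficients mod 3: 2·t ≡ 2 (mod 3).
    The inverse of 2 mod 3 is 2 (since 2·2 = 4 = 1·3 + 1), so t ≡ 2·2 = 4 ≡ 1 (mod 3).
    Then x = 4 + 5·1 = 9, valid modulo lcm(5, 3) = 15: x ≡ 9 (mod 15).
  Combine with x ≡ 10 (mod 13): since gcd(15, 13) = 1, we get a unique residue mod 195.
    Write x = 9 + 15·t and substitute into x ≡ 10 (mod 13): 15·t ≡ 10 − 9 = 1 (mod 13).
    Reduce coefficients mod 13: 2·t ≡ 1 (mod 13).
    The inverse of 2 mod 13 is 7 (since 2·7 = 14 = 1·13 + 1), so t ≡ 7·1 = 7 ≡ 7 (mod 13).
    Then x = 9 + 15·7 = 114, valid modulo lcm(15, 13) = 195: x ≡ 114 (mod 195).
Verify: 114 mod 5 = 4 ✓, 114 mod 3 = 0 ✓, 114 mod 13 = 10 ✓.

x ≡ 114 (mod 195).


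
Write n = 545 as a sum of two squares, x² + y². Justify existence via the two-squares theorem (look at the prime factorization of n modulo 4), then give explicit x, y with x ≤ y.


Step 1: Factor n = 545 = 5 · 109.
Step 2: Check the mod-4 condition on each prime factor: 5 ≡ 1 (mod 4), exponent 1; 109 ≡ 1 (mod 4), exponent 1.
All primes ≡ 3 (mod 4) appear to even exponent (or don't appear), so by the two-squares theorem n IS expressible as a sum of two squares.
Step 3: Build a representation. Here n = 5 · 109 is a product of primes ≡ 1 (mod 4). Each prime p ≡ 1 (mod 4) is itself a sum of two squares; find a² by testing p − a² for a perfect square:
  5: 5 − 1² = 4 = 2² ⇒ 5 = 1² + 2².
  109: 109 − 1² = 108, 109 − 2² = 105, 109 − 3² = 100 = 10² ⇒ 109 = 3² + 10².
  Combine using the Brahmagupta–Fibonacci identity (a² + b²)(c² + d²) = (ac − bd)² + (ad + bc)² = (ac + bd)² + (ad − bc)²:
  5 · 109 = 545: from (1² + 2²)(3² + 10²), take (1·3 − 2·10, 1·10 + 2·3) = (3 − 20, 10 + 6) = (-17, 16); dropping signs (only squares matter) gives (17, 16); check 17² + 16² = 289 + 256 = 545 ✓.
Step 4: Order so x ≤ y and verify: 16² + 17² = 256 + 289 = 545 = n. ✓

n = 545 = 16² + 17² (one valid representation with x ≤ y).


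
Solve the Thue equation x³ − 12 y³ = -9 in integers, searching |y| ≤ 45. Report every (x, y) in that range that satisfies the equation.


The equation is x³ - 12y³ = -9. For fixed y, x³ = 12·y³ − 9, so a solution requires the RHS to be a perfect cube.
Strategy: iterate y from -45 to 45, compute RHS = 12·y³ − 9, and check whether it is a (positive or negative) perfect cube.
Check small values of y:
  y = 0: RHS = -9 is not a perfect cube.
  y = 1: RHS = 3 is not a perfect cube.
  y = -1: RHS = -21 is not a perfect cube.
  y = 2: RHS = 87 is not a perfect cube.
  y = -2: RHS = -105 is not a perfect cube.
  y = 3: RHS = 315 is not a perfect cube.
  y = -3: RHS = -333 is not a perfect cube.
Continuing the search up to |y| = 45 finds no solutions either.
No (x, y) in the scanned range satisfies the equation.

No integer solutions with |y| ≤ 45.


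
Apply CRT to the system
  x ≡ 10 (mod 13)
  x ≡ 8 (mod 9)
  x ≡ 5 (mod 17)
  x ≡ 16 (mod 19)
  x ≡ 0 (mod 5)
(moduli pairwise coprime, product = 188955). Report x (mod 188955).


Product of moduli M = 13 · 9 · 17 · 19 · 5 = 188955.
Merge one congruence at a time:
  Start: x ≡ 10 (mod 13).
  Combine with x ≡ 8 (mod 9); new modulus lcm = 117.
    Write x = 10 + 13·t and substitute into x ≡ 8 (mod 9): 13·t ≡ 8 − 10 = -2 (mod 9).
    Reduce coefficients mod 9: 4·t ≡ 7 (mod 9).
    The inverse of 4 mod 9 is 7 (since 4·7 = 28 = 3·9 + 1), so t ≡ 7·7 = 49 ≡ 4 (mod 9).
    Then x = 10 + 13·4 = 62, valid modulo lcm(13, 9) = 117: x ≡ 62 (mod 117).
  Combine with x ≡ 5 (mod 17); new modulus lcm = 1989.
    Write x = 62 + 117·t and substitute into x ≡ 5 (mod 17): 117·t ≡ 5 − 62 = -57 (mod 17).
    Reduce coefficients mod 17: 15·t ≡ 11 (mod 17).
    The inverse of 15 mod 17 is 8 (since 15·8 = 120 = 7·17 + 1), so t ≡ 8·11 = 88 ≡ 3 (mod 17).
    Then x = 62 + 117·3 = 413, valid modulo lcm(117, 17) = 1989: x ≡ 413 (mod 1989).
  Combine with x ≡ 16 (mod 19); new modulus lcm = 37791.
    Write x = 413 + 1989·t and substitute into x ≡ 16 (mod 19): 1989·t ≡ 16 − 413 = -397 (mod 19).
    Reduce coefficients mod 19: 13·t ≡ 2 (mod 19).
    The inverse of 13 mod 19 is 3 (since 13·3 = 39 = 2·19 + 1), so t ≡ 3·2 = 6 ≡ 6 (mod 19).
    Then x = 413 + 1989·6 = 12347, valid modulo lcm(1989, 19) = 37791: x ≡ 12347 (mod 37791).
  Combine with x ≡ 0 (mod 5); new modulus lcm = 188955.
    Write x = 12347 + 37791·t and substitute into x ≡ 0 (mod 5): 37791·t ≡ 0 − 12347 = -12347 (mod 5).
    Reduce coefficients mod 5: 1·t ≡ 3 (mod 5).
    So t ≡ 3 (mod 5).
    Then x = 12347 + 37791·3 = 125720, valid modulo lcm(37791, 5) = 188955: x ≡ 125720 (mod 188955).
Verify against each original: 125720 mod 13 = 10, 125720 mod 9 = 8, 125720 mod 17 = 5, 125720 mod 19 = 16, 125720 mod 5 = 0.

x ≡ 125720 (mod 188955).


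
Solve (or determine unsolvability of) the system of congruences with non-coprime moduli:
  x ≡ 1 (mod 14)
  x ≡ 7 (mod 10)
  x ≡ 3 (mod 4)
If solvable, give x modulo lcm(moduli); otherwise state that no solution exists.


Moduli 14, 10, 4 are not pairwise coprime, so CRT works modulo lcm(m_i) when all pairwise compatibility conditions hold.
Pairwise compatibility: gcd(m_i, m_j) must divide a_i - a_j for every pair.
Merge one congruence at a time:
  Start: x ≡ 1 (mod 14).
  Combine with x ≡ 7 (mod 10): gcd(14, 10) = 2; 7 - 1 = 6, which IS divisible by 2, so compatible.
    Write x = 1 + 14·t and substitute into x ≡ 7 (mod 10): 14·t ≡ 7 − 1 = 6 (mod 10).
    Divide the congruence (and modulus) by g = 2: 7·t ≡ 3 (mod 5).
    Reduce coefficients mod 5: 2·t ≡ 3 (mod 5).
    The inverse of 2 mod 5 is 3 (since 2·3 = 6 = 1·5 + 1), so t ≡ 3·3 = 9 ≡ 4 (mod 5).
    Then x = 1 + 14·4 = 57, valid modulo lcm(14, 10) = 70: x ≡ 57 (mod 70).
  Combine with x ≡ 3 (mod 4): gcd(70, 4) = 2; 3 - 57 = -54, which IS divisible by 2, so compatible.
    Write x = 57 + 70·t and substitute into x ≡ 3 (mod 4): 70·t ≡ 3 − 57 = -54 (mod 4).
    Divide the congruence (and modulus) by g = 2: 35·t ≡ -27 (mod 2).
    Reduce coefficients mod 2: 1·t ≡ 1 (mod 2).
    So t ≡ 1 (mod 2).
    Then x = 57 + 70·1 = 127, valid modulo lcm(70, 4) = 140: x ≡ 127 (mod 140).
Verify: 127 mod 14 = 1, 127 mod 10 = 7, 127 mod 4 = 3.

x ≡ 127 (mod 140).


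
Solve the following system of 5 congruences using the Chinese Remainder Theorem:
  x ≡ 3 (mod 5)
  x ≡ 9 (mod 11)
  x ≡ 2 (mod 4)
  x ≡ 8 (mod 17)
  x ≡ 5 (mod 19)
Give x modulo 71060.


Product of moduli M = 5 · 11 · 4 · 17 · 19 = 71060.
Merge one congruence at a time:
  Start: x ≡ 3 (mod 5).
  Combine with x ≡ 9 (mod 11); new modulus lcm = 55.
    Write x = 3 + 5·t and substitute into x ≡ 9 (mod 11): 5·t ≡ 9 − 3 = 6 (mod 11).
    The inverse of 5 mod 11 is 9 (since 5·9 = 45 = 4·11 + 1), so t ≡ 9·6 = 54 ≡ 10 (mod 11).
    Then x = 3 + 5·10 = 53, valid modulo lcm(5, 11) = 55: x ≡ 53 (mod 55).
  Combine with x ≡ 2 (mod 4); new modulus lcm = 220.
    Write x = 53 + 55·t and substitute into x ≡ 2 (mod 4): 55·t ≡ 2 − 53 = -51 (mod 4).
    Reduce coefficients mod 4: 3·t ≡ 1 (mod 4).
    The inverse of 3 mod 4 is 3 (since 3·3 = 9 = 2·4 + 1), so t ≡ 3·1 = 3 ≡ 3 (mod 4).
    Then x = 53 + 55·3 = 218, valid modulo lcm(55, 4) = 220: x ≡ 218 (mod 220).
  Combine with x ≡ 8 (mod 17); new modulus lcm = 3740.
    Write x = 218 + 220·t and substitute into x ≡ 8 (mod 17): 220·t ≡ 8 − 218 = -210 (mod 17).
    Reduce coefficients mod 17: 16·t ≡ 11 (mod 17).
    The inverse of 16 mod 17 is 16 (since 16·16 = 256 = 15·17 + 1), so t ≡ 16·11 = 176 ≡ 6 (mod 17).
    Then x = 218 + 220·6 = 1538, valid modulo lcm(220, 17) = 3740: x ≡ 1538 (mod 3740).
  Combine with x ≡ 5 (mod 19); new modulus lcm = 71060.
    Write x = 1538 + 3740·t and substitute into x ≡ 5 (mod 19): 3740·t ≡ 5 − 1538 = -1533 (mod 19).
    Reduce coefficients mod 19: 16·t ≡ 6 (mod 19).
    The inverse of 16 mod 19 is 6 (since 16·6 = 96 = 5·19 + 1), so t ≡ 6·6 = 36 ≡ 17 (mod 19).
    Then x = 1538 + 3740·17 = 65118, valid modulo lcm(3740, 19) = 71060: x ≡ 65118 (mod 71060).
Verify against each original: 65118 mod 5 = 3, 65118 mod 11 = 9, 65118 mod 4 = 2, 65118 mod 17 = 8, 65118 mod 19 = 5.

x ≡ 65118 (mod 71060).


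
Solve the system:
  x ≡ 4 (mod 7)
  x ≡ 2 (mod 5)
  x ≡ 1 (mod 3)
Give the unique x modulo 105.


Moduli 7, 5, 3 are pairwise coprime; by CRT there is a unique solution modulo M = 7 · 5 · 3 = 105.
Solve pairwise, accumulating the modulus:
  Start with x ≡ 4 (mod 7).
  Combine with x ≡ 2 (mod 5): since gcd(7, 5) = 1, we get a unique residue mod 35.
    Write x = 4 + 7·t and substitute into x ≡ 2 (mod 5): 7·t ≡ 2 − 4 = -2 (mod 5).
    Reduce coefficients mod 5: 2·t ≡ 3 (mod 5).
    The inverse of 2 mod 5 is 3 (since 2·3 = 6 = 1·5 + 1), so t ≡ 3·3 = 9 ≡ 4 (mod 5).
    Then x = 4 + 7·4 = 32, valid modulo lcm(7, 5) = 35: x ≡ 32 (mod 35).
  Combine with x ≡ 1 (mod 3): since gcd(35, 3) = 1, we get a unique residue mod 105.
    Write x = 32 + 35·t and substitute into x ≡ 1 (mod 3): 35·t ≡ 1 − 32 = -31 (mod 3).
    Reduce coefficients mod 3: 2·t ≡ 2 (mod 3).
    The inverse of 2 mod 3 is 2 (since 2·2 = 4 = 1·3 + 1), so t ≡ 2·2 = 4 ≡ 1 (mod 3).
    Then x = 32 + 35·1 = 67, valid modulo lcm(35, 3) = 105: x ≡ 67 (mod 105).
Verify: 67 mod 7 = 4 ✓, 67 mod 5 = 2 ✓, 67 mod 3 = 1 ✓.

x ≡ 67 (mod 105).


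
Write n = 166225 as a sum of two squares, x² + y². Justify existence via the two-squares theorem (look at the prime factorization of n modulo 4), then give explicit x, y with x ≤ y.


Step 1: Factor n = 166225 = 5^2 · 61 · 109.
Step 2: Check the mod-4 condition on each prime factor: 5 ≡ 1 (mod 4), exponent 2; 61 ≡ 1 (mod 4), exponent 1; 109 ≡ 1 (mod 4), exponent 1.
All primes ≡ 3 (mod 4) appear to even exponent (or don't appear), so by the two-squares theorem n IS expressible as a sum of two squares.
Step 3: Build a representation. Group n = k² · m with k = 5 and m = 61 · 109 = 6649 (a product of primes ≡ 1 (mod 4)); a representation of m scales to one of n via (k·x)² + (k·y)² = k²(x² + y²). Each prime p ≡ 1 (mod 4) is itself a sum of two squares; find a² by testing p − a² for a perfect square:
  61: 61 − 1² = 60, 61 − 2² = 57, 61 − 3² = 52, 61 − 4² = 45, 61 − 5² = 36 = 6² ⇒ 61 = 5² + 6².
  109: 109 − 1² = 108, 109 − 2² = 105, 109 − 3² = 100 = 10² ⇒ 109 = 3² + 10².
  Combine using the Brahmagupta–Fibonacci identity (a² + b²)(c² + d²) = (ac − bd)² + (ad + bc)² = (ac + bd)² + (ad − bc)²:
  61 · 109 = 6649: from (5² + 6²)(3² + 10²), take (5·3 − 6·10, 5·10 + 6·3) = (15 − 60, 50 + 18) = (-45, 68); dropping signs (only squares matter) gives (45, 68); check 45² + 68² = 2025 + 4624 = 6649 ✓.
  Scale by k = 5: (5·45, 5·68) = (225, 340).
Step 4: Order so x ≤ y and verify: 225² + 340² = 50625 + 115600 = 166225 = n. ✓

n = 166225 = 225² + 340² (one valid representation with x ≤ y).


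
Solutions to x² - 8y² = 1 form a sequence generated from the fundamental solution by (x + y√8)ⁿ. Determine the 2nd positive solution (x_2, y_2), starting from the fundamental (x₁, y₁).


Step 1: Find the fundamental solution (x₁, y₁) of x² - 8y² = 1.
  Expand √8 as a continued fraction. a₀ = ⌊√8⌋ = 2; iterate m_{k+1} = d_k·a_k − m_k, d_{k+1} = (8 − m_{k+1}²)/d_k, a_{k+1} = ⌊(a₀ + m_{k+1})/d_{k+1}⌋ (starting m₀ = 0, d₀ = 1), with convergents p_k = a_k·p_{k-1} + p_{k-2}, q_k = a_k·q_{k-1} + q_{k-2} (p₋₁ = 1, q₋₁ = 0):
  k = 0: a₀ = 2; p₀/q₀ = 2/1; p₀² − 8·q₀² = 4 − 8 = -4.
  k = 1: m = 2, d = 4, a = ⌊(2 + 2)/4⌋ = 1; p/q = (1·2 + 1)/(1·1 + 0) = 3/1; p² − 8·q² = 9 − 8 = 1.
  The first convergent with p² − 8·q² = 1 gives the fundamental solution (x₁, y₁) = (3, 1).
Step 2: Apply the recurrence (x_{n+1}, y_{n+1}) = (x₁x_n + 8y₁y_n, x₁y_n + y₁x_n) repeatedly.
  From (x_1, y_1) = (3, 1): x_2 = 3·3 + 8·1·1 = 17; y_2 = 3·1 + 1·3 = 6.
Step 3: Verify x_2² - 8·y_2² = 289 - 288 = 1 (should be 1). ✓

(x_1, y_1) = (3, 1); (x_2, y_2) = (17, 6).


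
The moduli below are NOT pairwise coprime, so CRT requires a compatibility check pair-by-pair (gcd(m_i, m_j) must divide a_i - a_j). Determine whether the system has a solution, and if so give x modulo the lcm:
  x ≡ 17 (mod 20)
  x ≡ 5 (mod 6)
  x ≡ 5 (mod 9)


Moduli 20, 6, 9 are not pairwise coprime, so CRT works modulo lcm(m_i) when all pairwise compatibility conditions hold.
Pairwise compatibility: gcd(m_i, m_j) must divide a_i - a_j for every pair.
Merge one congruence at a time:
  Start: x ≡ 17 (mod 20).
  Combine with x ≡ 5 (mod 6): gcd(20, 6) = 2; 5 - 17 = -12, which IS divisible by 2, so compatible.
    Write x = 17 + 20·t and substitute into x ≡ 5 (mod 6): 20·t ≡ 5 − 17 = -12 (mod 6).
    Divide the congruence (and modulus) by g = 2: 10·t ≡ -6 (mod 3).
    Reduce coefficients mod 3: 1·t ≡ 0 (mod 3).
    So t ≡ 0 (mod 3).
    Then x = 17 + 20·0 = 17, valid modulo lcm(20, 6) = 60: x ≡ 17 (mod 60).
  Combine with x ≡ 5 (mod 9): gcd(60, 9) = 3; 5 - 17 = -12, which IS divisible by 3, so compatible.
    Write x = 17 + 60·t and substitute into x ≡ 5 (mod 9): 60·t ≡ 5 − 17 = -12 (mod 9).
    Divide the congruence (and modulus) by g = 3: 20·t ≡ -4 (mod 3).
    Reduce coefficients mod 3: 2·t ≡ 2 (mod 3).
    The inverse of 2 mod 3 is 2 (since 2·2 = 4 = 1·3 + 1), so t ≡ 2·2 = 4 ≡ 1 (mod 3).
    Then x = 17 + 60·1 = 77, valid modulo lcm(60, 9) = 180: x ≡ 77 (mod 180).
Verify: 77 mod 20 = 17, 77 mod 6 = 5, 77 mod 9 = 5.

x ≡ 77 (mod 180).


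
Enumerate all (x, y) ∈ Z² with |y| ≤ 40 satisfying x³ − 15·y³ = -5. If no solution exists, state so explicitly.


The equation is x³ - 15y³ = -5. For fixed y, x³ = 15·y³ − 5, so a solution requires the RHS to be a perfect cube.
Strategy: iterate y from -40 to 40, compute RHS = 15·y³ − 5, and check whether it is a (positive or negative) perfect cube.
Check small values of y:
  y = 0: RHS = -5 is not a perfect cube.
  y = 1: RHS = 10 is not a perfect cube.
  y = -1: RHS = -20 is not a perfect cube.
  y = 2: RHS = 115 is not a perfect cube.
  y = -2: RHS = -125 = (-5)³ ⇒ x = -5 works.
  y = 3: RHS = 400 is not a perfect cube.
  y = -3: RHS = -410 is not a perfect cube.
Continuing the search up to |y| = 40 finds no further solutions beyond those listed.
Collected solutions: (-5, -2).

Solutions (with |y| ≤ 40): (-5, -2).


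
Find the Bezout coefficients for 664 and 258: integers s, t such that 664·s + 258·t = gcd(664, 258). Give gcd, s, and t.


Euclidean algorithm on (664, 258) — divide until remainder is 0:
  664 = 2 · 258 + 148
  258 = 1 · 148 + 110
  148 = 1 · 110 + 38
  110 = 2 · 38 + 34
  38 = 1 · 34 + 4
  34 = 8 · 4 + 2
  4 = 2 · 2 + 0
gcd(664, 258) = 2.
Track Bezout coefficients alongside the remainders: start with r₀ = 664 = a·1 + b·0 (s = 1, t = 0) and r₁ = 258 = a·0 + b·1 (s = 0, t = 1); each new remainder r_{k+1} = r_{k-1} − q_k·r_k inherits s_{k+1} = s_{k-1} − q_k·s_k, t_{k+1} = t_{k-1} − q_k·t_k, so r_k = a·s_k + b·t_k at every step:
  q = 2: r = 148, s = 1 − 2·0 = 1, t = 0 − 2·1 = -2  (check: 664·1 + 258·(-2) = 148)
  q = 1: r = 110, s = 0 − 1·1 = -1, t = 1 − 1·(-2) = 3  (check: 664·(-1) + 258·3 = 110)
  q = 1: r = 38, s = 1 − 1·(-1) = 2, t = -2 − 1·3 = -5  (check: 664·2 + 258·(-5) = 38)
  q = 2: r = 34, s = -1 − 2·2 = -5, t = 3 − 2·(-5) = 13  (check: 664·(-5) + 258·13 = 34)
  q = 1: r = 4, s = 2 − 1·(-5) = 7, t = -5 − 1·13 = -18  (check: 664·7 + 258·(-18) = 4)
  q = 8: r = 2, s = -5 − 8·7 = -61, t = 13 − 8·(-18) = 157  (check: 664·(-61) + 258·157 = 2)
The row with r = 2 (the gcd) gives the Bezout coefficients s = -61, t = 157.
Result: 664 · (-61) + 258 · (157) = 2.

gcd(664, 258) = 2; s = -61, t = 157 (check: 664·(-61) + 258·157 = 2).


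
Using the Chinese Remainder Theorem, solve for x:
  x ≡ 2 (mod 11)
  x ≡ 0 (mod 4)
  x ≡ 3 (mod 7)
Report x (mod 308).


Moduli 11, 4, 7 are pairwise coprime; by CRT there is a unique solution modulo M = 11 · 4 · 7 = 308.
Solve pairwise, accumulating the modulus:
  Start with x ≡ 2 (mod 11).
  Combine with x ≡ 0 (mod 4): since gcd(11, 4) = 1, we get a unique residue mod 44.
    Write x = 2 + 11·t and substitute into x ≡ 0 (mod 4): 11·t ≡ 0 − 2 = -2 (mod 4).
    Reduce coefficients mod 4: 3·t ≡ 2 (mod 4).
    The inverse of 3 mod 4 is 3 (since 3·3 = 9 = 2·4 + 1), so t ≡ 3·2 = 6 ≡ 2 (mod 4).
    Then x = 2 + 11·2 = 24, valid modulo lcm(11, 4) = 44: x ≡ 24 (mod 44).
  Combine with x ≡ 3 (mod 7): since gcd(44, 7) = 1, we get a unique residue mod 308.
    Write x = 24 + 44·t and substitute into x ≡ 3 (mod 7): 44·t ≡ 3 − 24 = -21 (mod 7).
    Reduce coefficients mod 7: 2·t ≡ 0 (mod 7).
    The inverse of 2 mod 7 is 4 (since 2·4 = 8 = 1·7 + 1), so t ≡ 4·0 = 0 ≡ 0 (mod 7).
    Then x = 24 + 44·0 = 24, valid modulo lcm(44, 7) = 308: x ≡ 24 (mod 308).
Verify: 24 mod 11 = 2 ✓, 24 mod 4 = 0 ✓, 24 mod 7 = 3 ✓.

x ≡ 24 (mod 308).


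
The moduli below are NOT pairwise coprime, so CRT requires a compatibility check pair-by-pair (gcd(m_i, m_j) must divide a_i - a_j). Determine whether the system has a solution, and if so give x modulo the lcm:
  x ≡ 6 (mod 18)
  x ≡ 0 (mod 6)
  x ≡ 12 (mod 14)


Moduli 18, 6, 14 are not pairwise coprime, so CRT works modulo lcm(m_i) when all pairwise compatibility conditions hold.
Pairwise compatibility: gcd(m_i, m_j) must divide a_i - a_j for every pair.
Merge one congruence at a time:
  Start: x ≡ 6 (mod 18).
  Combine with x ≡ 0 (mod 6): gcd(18, 6) = 6; 0 - 6 = -6, which IS divisible by 6, so compatible.
    Write x = 6 + 18·t and substitute into x ≡ 0 (mod 6): 18·t ≡ 0 − 6 = -6 (mod 6).
    Divide the congruence (and modulus) by g = 6: 3·t ≡ -1 (mod 1).
    Modulo 1 every t works; take t = 0.
    Then x = 6 + 18·0 = 6, valid modulo lcm(18, 6) = 18: x ≡ 6 (mod 18).
  Combine with x ≡ 12 (mod 14): gcd(18, 14) = 2; 12 - 6 = 6, which IS divisible by 2, so compatible.
    Write x = 6 + 18·t and substitute into x ≡ 12 (mod 14): 18·t ≡ 12 − 6 = 6 (mod 14).
    Divide the congruence (and modulus) by g = 2: 9·t ≡ 3 (mod 7).
    Reduce coefficients mod 7: 2·t ≡ 3 (mod 7).
    The inverse of 2 mod 7 is 4 (since 2·4 = 8 = 1·7 + 1), so t ≡ 4·3 = 12 ≡ 5 (mod 7).
    Then x = 6 + 18·5 = 96, valid modulo lcm(18, 14) = 126: x ≡ 96 (mod 126).
Verify: 96 mod 18 = 6, 96 mod 6 = 0, 96 mod 14 = 12.

x ≡ 96 (mod 126).


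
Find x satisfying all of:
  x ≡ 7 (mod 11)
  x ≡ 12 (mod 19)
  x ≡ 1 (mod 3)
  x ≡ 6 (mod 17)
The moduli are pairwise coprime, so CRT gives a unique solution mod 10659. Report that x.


Product of moduli M = 11 · 19 · 3 · 17 = 10659.
Merge one congruence at a time:
  Start: x ≡ 7 (mod 11).
  Combine with x ≡ 12 (mod 19); new modulus lcm = 209.
    Write x = 7 + 11·t and substitute into x ≡ 12 (mod 19): 11·t ≡ 12 − 7 = 5 (mod 19).
    The inverse of 11 mod 19 is 7 (since 11·7 = 77 = 4·19 + 1), so t ≡ 7·5 = 35 ≡ 16 (mod 19).
    Then x = 7 + 11·16 = 183, valid modulo lcm(11, 19) = 209: x ≡ 183 (mod 209).
  Combine with x ≡ 1 (mod 3); new modulus lcm = 627.
    Write x = 183 + 209·t and substitute into x ≡ 1 (mod 3): 209·t ≡ 1 − 183 = -182 (mod 3).
    Reduce coefficients mod 3: 2·t ≡ 1 (mod 3).
    The inverse of 2 mod 3 is 2 (since 2·2 = 4 = 1·3 + 1), so t ≡ 2·1 = 2 ≡ 2 (mod 3).
    Then x = 183 + 209·2 = 601, valid modulo lcm(209, 3) = 627: x ≡ 601 (mod 627).
  Combine with x ≡ 6 (mod 17); new modulus lcm = 10659.
    Write x = 601 + 627·t and substitute into x ≡ 6 (mod 17): 627·t ≡ 6 − 601 = -595 (mod 17).
    Reduce coefficients mod 17: 15·t ≡ 0 (mod 17).
    The inverse of 15 mod 17 is 8 (since 15·8 = 120 = 7·17 + 1), so t ≡ 8·0 = 0 ≡ 0 (mod 17).
    Then x = 601 + 627·0 = 601, valid modulo lcm(627, 17) = 10659: x ≡ 601 (mod 10659).
Verify against each original: 601 mod 11 = 7, 601 mod 19 = 12, 601 mod 3 = 1, 601 mod 17 = 6.

x ≡ 601 (mod 10659).


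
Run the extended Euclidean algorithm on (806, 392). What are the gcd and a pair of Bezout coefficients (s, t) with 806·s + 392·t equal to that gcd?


Euclidean algorithm on (806, 392) — divide until remainder is 0:
  806 = 2 · 392 + 22
  392 = 17 · 22 + 18
  22 = 1 · 18 + 4
  18 = 4 · 4 + 2
  4 = 2 · 2 + 0
gcd(806, 392) = 2.
Track Bezout coefficients alongside the remainders: start with r₀ = 806 = a·1 + b·0 (s = 1, t = 0) and r₁ = 392 = a·0 + b·1 (s = 0, t = 1); each new remainder r_{k+1} = r_{k-1} − q_k·r_k inherits s_{k+1} = s_{k-1} − q_k·s_k, t_{k+1} = t_{k-1} − q_k·t_k, so r_k = a·s_k + b·t_k at every step:
  q = 2: r = 22, s = 1 − 2·0 = 1, t = 0 − 2·1 = -2  (check: 806·1 + 392·(-2) = 22)
  q = 17: r = 18, s = 0 − 17·1 = -17, t = 1 − 17·(-2) = 35  (check: 806·(-17) + 392·35 = 18)
  q = 1: r = 4, s = 1 − 1·(-17) = 18, t = -2 − 1·35 = -37  (check: 806·18 + 392·(-37) = 4)
  q = 4: r = 2, s = -17 − 4·18 = -89, t = 35 − 4·(-37) = 183  (check: 806·(-89) + 392·183 = 2)
The row with r = 2 (the gcd) gives the Bezout coefficients s = -89, t = 183.
Result: 806 · (-89) + 392 · (183) = 2.

gcd(806, 392) = 2; s = -89, t = 183 (check: 806·(-89) + 392·183 = 2).


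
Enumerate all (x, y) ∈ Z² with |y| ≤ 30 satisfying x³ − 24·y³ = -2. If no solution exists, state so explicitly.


The equation is x³ - 24y³ = -2. For fixed y, x³ = 24·y³ − 2, so a solution requires the RHS to be a perfect cube.
Strategy: iterate y from -30 to 30, compute RHS = 24·y³ − 2, and check whether it is a (positive or negative) perfect cube.
Check small values of y:
  y = 0: RHS = -2 is not a perfect cube.
  y = 1: RHS = 22 is not a perfect cube.
  y = -1: RHS = -26 is not a perfect cube.
  y = 2: RHS = 190 is not a perfect cube.
  y = -2: RHS = -194 is not a perfect cube.
  y = 3: RHS = 646 is not a perfect cube.
  y = -3: RHS = -650 is not a perfect cube.
Continuing the search up to |y| = 30 finds no solutions either.
No (x, y) in the scanned range satisfies the equation.

No integer solutions with |y| ≤ 30.
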